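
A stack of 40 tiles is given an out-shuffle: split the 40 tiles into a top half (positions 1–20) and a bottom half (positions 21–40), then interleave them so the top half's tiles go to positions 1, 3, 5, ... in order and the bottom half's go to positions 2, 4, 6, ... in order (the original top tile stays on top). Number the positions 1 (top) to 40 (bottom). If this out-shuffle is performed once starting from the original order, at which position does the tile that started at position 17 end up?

33

Track the tile's position through each out-shuffle:
17 → 33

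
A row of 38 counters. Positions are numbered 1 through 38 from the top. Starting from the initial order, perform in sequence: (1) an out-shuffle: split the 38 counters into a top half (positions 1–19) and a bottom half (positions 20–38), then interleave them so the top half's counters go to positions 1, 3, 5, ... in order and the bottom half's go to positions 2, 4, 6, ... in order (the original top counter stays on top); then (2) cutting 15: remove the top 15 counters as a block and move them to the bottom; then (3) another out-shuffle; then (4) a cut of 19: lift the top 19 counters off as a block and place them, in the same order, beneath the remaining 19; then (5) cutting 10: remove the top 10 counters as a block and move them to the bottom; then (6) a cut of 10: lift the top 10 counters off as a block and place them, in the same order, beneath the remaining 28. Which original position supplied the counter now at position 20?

32

Undo the operations in reverse order, starting from position 20:
  undo op 6 (cut 10): 20 ← 30
  undo op 5 (cut 10): 30 ← 2
  undo op 4 (cut 19): 2 ← 21
  undo op 3 (out-shuffle, from top half): 21 ← 11
  undo op 2 (cut 15): 11 ← 26
  undo op 1 (out-shuffle, from bottom half): 26 ← 32
So the counter at position 20 came from original position 32.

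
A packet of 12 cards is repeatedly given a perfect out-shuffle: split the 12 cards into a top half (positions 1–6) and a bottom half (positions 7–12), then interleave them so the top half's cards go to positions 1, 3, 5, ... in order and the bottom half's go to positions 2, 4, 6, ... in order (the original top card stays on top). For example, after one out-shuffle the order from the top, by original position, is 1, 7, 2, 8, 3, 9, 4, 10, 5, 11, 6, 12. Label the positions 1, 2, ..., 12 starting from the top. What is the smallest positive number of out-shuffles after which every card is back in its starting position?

The out-shuffle permutes the 12 positions with cycle lengths [1, 1, 10].
Every card is home exactly when every cycle has completed a whole number of laps, i.e. after lcm(1, 10) = 10 out-shuffles.

10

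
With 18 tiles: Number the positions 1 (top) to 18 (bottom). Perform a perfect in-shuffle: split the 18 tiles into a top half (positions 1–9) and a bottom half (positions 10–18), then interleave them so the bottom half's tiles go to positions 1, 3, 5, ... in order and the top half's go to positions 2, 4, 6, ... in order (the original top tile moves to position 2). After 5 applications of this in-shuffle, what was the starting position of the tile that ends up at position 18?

16

Work backwards from position 18, undoing one in-shuffle at a time:
18 ← 9 ← 14 ← 7 ← 13 ← 16
So the tile now at position 18 started at position 16.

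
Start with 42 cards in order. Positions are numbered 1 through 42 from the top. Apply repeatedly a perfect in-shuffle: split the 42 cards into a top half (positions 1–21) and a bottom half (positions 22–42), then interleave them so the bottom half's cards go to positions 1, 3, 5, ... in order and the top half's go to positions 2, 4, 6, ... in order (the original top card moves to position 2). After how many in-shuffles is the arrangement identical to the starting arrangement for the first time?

The in-shuffle permutes the 42 positions with cycle lengths [14, 14, 14].
Every card is home exactly when every cycle has completed a whole number of laps, i.e. after lcm(14) = 14 in-shuffles.

14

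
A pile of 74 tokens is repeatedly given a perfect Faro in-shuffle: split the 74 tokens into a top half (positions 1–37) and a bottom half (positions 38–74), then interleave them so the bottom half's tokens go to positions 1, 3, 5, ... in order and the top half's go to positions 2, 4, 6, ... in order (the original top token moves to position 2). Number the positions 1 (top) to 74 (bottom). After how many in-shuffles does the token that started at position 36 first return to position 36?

20

Follow position 36 under repeated in-shuffles:
36 → 72 → 69 → 63 → 51 → 27 → 54 → 33 → 66 → 57 → 39 → 3 → 6 → 12 → 24 → 48 → 21 → 42 → 9 → 18 → 36
It first returns after 20 in-shuffles.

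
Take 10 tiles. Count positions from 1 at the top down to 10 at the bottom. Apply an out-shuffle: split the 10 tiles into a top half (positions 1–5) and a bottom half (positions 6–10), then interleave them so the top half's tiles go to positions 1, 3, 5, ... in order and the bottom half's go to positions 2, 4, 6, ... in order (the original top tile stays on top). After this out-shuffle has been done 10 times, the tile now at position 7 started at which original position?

7

Work backwards from position 7, undoing one out-shuffle at a time:
7 ← 4 ← 7 ← 4 ← 7 ← 4 ← 7 ← 4 ← 7 ← 4 ← 7
So the tile now at position 7 started at position 7.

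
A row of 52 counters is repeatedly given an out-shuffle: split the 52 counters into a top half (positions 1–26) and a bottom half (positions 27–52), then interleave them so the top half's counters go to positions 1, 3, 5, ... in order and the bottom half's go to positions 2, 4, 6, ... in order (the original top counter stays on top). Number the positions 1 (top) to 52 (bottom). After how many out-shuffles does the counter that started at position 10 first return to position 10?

8

Follow position 10 under repeated out-shuffles:
10 → 19 → 37 → 22 → 43 → 34 → 16 → 31 → 10
It first returns after 8 out-shuffles.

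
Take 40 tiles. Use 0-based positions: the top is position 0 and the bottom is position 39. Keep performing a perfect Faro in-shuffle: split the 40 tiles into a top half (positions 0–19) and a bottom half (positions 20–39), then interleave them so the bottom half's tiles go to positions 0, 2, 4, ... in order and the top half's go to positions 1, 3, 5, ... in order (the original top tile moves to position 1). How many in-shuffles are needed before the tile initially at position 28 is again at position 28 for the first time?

Follow position 28 under repeated in-shuffles:
28 → 16 → 33 → 26 → 12 → 25 → 10 → 21 → 2 → 5 → 11 → 23 → 6 → 13 → 27 → 14 → 29 → 18 → 37 → 34 → 28
It first returns after 20 in-shuffles.

20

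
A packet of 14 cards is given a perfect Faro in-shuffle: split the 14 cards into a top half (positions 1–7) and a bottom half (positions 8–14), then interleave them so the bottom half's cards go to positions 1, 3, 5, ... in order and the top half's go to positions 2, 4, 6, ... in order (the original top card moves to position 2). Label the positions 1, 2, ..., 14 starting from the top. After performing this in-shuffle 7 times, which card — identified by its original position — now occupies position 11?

7

Work backwards from position 11, undoing one in-shuffle at a time:
11 ← 13 ← 14 ← 7 ← 11 ← 13 ← 14 ← 7
So the card now at position 11 started at position 7.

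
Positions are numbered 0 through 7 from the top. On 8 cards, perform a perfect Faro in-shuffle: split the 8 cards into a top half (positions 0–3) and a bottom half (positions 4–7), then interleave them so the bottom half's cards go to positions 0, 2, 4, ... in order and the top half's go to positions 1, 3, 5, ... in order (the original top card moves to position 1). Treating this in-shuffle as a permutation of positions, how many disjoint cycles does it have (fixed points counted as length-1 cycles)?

2

Trace each unvisited position around until it returns:
(0 1 3 7 6 4) (2 5)
2 cycles in total.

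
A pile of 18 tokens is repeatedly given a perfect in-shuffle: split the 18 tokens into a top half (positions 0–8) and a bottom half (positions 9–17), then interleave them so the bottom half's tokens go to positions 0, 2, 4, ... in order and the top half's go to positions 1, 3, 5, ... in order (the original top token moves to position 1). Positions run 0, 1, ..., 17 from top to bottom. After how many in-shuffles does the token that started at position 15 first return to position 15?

Follow position 15 under repeated in-shuffles:
15 → 12 → 6 → 13 → 8 → 17 → 16 → 14 → 10 → 2 → 5 → 11 → 4 → 9 → 0 → 1 → 3 → 7 → 15
It first returns after 18 in-shuffles.

18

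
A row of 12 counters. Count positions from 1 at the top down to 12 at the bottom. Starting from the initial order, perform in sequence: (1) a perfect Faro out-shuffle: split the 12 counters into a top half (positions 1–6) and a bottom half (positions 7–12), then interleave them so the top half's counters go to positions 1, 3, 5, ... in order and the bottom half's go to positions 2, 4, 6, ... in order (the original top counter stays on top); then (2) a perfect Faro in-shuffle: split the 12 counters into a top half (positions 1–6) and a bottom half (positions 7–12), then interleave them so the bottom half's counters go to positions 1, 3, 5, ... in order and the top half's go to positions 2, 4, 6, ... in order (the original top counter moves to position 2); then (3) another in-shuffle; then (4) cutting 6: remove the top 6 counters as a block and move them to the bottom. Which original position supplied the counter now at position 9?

Undo the operations in reverse order, starting from position 9:
  undo op 4 (cut 6): 9 ← 3
  undo op 3 (in-shuffle, from bottom half): 3 ← 8
  undo op 2 (in-shuffle, from top half): 8 ← 4
  undo op 1 (out-shuffle, from bottom half): 4 ← 8
So the counter at position 9 came from original position 8.

8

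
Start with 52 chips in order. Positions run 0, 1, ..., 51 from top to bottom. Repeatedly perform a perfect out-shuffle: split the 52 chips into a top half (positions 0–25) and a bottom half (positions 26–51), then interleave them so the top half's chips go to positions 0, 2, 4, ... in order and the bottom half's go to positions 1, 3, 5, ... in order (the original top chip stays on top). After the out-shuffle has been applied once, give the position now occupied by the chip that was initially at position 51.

51

Position 51 is a fixed point of every out-shuffle, so the chip never moves.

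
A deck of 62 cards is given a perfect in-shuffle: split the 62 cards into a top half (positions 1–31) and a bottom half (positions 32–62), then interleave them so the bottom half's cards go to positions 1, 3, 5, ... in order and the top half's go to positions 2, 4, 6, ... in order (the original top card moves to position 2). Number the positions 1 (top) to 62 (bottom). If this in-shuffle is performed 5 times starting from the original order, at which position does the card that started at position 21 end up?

Track the card's position through each in-shuffle:
21 → 42 → 21 → 42 → 21 → 42

42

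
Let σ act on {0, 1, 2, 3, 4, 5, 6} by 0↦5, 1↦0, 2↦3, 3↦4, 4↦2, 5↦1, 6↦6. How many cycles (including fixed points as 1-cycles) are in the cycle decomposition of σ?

3

Cycle decomposition: (0 5 1) (2 3 4) (6).
3 cycles.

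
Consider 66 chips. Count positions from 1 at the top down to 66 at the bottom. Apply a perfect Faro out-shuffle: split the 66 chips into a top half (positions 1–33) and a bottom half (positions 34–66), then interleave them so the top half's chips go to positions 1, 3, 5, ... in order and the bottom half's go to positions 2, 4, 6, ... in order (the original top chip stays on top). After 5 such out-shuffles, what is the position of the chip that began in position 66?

Position 66 is a fixed point of every out-shuffle, so the chip never moves.

66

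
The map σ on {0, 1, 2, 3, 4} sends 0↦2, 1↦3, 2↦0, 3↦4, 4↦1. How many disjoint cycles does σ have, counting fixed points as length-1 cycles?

Cycle decomposition: (0 2) (1 3 4).
2 cycles.

2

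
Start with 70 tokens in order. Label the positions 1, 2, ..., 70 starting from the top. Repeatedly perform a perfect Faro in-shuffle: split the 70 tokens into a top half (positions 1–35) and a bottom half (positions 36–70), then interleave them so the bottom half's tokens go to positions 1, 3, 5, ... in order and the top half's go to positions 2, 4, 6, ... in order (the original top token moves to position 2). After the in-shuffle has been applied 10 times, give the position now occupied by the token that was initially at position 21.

62

Track the token's position through each in-shuffle:
21 → 42 → 13 → 26 → 52 → 33 → 66 → 61 → 51 → 31 → 62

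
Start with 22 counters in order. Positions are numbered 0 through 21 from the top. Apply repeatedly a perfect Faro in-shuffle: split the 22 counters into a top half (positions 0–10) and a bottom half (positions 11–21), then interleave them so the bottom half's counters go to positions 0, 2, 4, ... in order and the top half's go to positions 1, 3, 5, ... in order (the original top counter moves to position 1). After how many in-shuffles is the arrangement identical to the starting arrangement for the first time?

11

The in-shuffle permutes the 22 positions with cycle lengths [11, 11].
Every counter is home exactly when every cycle has completed a whole number of laps, i.e. after lcm(11) = 11 in-shuffles.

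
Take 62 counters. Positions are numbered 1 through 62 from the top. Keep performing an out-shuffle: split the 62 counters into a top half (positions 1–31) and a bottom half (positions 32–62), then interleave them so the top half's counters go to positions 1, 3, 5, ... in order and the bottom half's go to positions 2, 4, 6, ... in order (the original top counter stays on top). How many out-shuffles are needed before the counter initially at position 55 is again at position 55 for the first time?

60

Follow position 55 under repeated out-shuffles:
55 → 48 → 34 → 6 → 11 → 21 → 41 → 20 → ... → 55 (length 60)
It first returns after 60 out-shuffles.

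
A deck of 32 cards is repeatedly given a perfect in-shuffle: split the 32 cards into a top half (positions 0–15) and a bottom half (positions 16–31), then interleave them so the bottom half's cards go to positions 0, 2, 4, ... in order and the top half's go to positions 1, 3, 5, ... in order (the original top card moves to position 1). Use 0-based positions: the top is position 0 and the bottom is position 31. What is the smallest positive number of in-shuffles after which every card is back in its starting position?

10

The in-shuffle permutes the 32 positions with cycle lengths [2, 10, 10, 10].
Every card is home exactly when every cycle has completed a whole number of laps, i.e. after lcm(2, 10) = 10 in-shuffles.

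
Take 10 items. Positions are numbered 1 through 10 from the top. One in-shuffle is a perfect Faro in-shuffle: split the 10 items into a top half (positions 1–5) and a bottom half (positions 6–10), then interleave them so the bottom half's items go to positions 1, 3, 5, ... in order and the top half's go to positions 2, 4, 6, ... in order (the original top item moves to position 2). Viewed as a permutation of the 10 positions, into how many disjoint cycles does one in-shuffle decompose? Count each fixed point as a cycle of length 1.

Trace each unvisited position around until it returns:
(1 2 4 8 5 10 9 7 3 6)
1 cycle in total.

1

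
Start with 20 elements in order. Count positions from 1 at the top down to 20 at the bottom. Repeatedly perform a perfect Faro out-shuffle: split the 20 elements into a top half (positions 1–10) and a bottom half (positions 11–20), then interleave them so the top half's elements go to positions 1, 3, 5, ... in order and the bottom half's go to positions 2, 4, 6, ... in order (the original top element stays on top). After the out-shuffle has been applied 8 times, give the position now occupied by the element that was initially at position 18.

2

Track the element's position through each out-shuffle:
18 → 16 → 12 → 4 → 7 → 13 → 6 → 11 → 2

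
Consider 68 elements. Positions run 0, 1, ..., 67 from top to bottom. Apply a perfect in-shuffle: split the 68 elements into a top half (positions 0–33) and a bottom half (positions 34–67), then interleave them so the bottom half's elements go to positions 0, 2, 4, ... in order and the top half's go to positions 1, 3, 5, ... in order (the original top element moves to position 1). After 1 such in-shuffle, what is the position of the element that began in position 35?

Track the element's position through each in-shuffle:
35 → 2

2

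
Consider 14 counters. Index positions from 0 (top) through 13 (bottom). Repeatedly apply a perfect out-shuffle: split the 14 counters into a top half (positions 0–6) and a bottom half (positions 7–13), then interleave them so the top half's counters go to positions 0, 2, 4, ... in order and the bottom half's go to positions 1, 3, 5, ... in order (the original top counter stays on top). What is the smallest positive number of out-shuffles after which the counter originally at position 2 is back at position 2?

12

Follow position 2 under repeated out-shuffles:
2 → 4 → 8 → 3 → 6 → 12 → 11 → 9 → 5 → 10 → 7 → 1 → 2
It first returns after 12 out-shuffles.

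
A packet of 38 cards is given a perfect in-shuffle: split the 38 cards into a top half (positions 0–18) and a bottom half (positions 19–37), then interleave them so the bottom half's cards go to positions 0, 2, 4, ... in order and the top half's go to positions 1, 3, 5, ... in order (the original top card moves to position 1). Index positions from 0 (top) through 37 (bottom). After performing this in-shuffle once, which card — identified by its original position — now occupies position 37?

18

Work backwards from position 37, undoing one in-shuffle at a time:
37 ← 18
So the card now at position 37 started at position 18.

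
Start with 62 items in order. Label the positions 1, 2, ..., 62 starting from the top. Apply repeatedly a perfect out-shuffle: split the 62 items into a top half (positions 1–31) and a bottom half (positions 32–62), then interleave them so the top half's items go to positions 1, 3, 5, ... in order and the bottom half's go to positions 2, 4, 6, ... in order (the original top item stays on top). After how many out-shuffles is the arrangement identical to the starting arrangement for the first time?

60

The out-shuffle permutes the 62 positions with cycle lengths [1, 1, 60].
Every item is home exactly when every cycle has completed a whole number of laps, i.e. after lcm(1, 60) = 60 out-shuffles.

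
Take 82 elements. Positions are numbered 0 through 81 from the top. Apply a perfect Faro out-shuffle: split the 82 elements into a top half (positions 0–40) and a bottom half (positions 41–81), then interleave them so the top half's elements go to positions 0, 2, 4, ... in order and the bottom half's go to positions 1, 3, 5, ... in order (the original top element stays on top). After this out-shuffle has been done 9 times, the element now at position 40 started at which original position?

14

Work backwards from position 40, undoing one out-shuffle at a time:
40 ← 20 ← 10 ← 5 ← 43 ← 62 ← 31 ← 56 ← 28 ← 14
So the element now at position 40 started at position 14.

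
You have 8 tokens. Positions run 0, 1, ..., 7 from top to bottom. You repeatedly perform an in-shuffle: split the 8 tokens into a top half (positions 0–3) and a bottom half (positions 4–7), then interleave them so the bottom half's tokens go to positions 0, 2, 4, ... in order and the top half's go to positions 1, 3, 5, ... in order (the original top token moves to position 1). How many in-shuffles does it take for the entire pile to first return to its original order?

6

The in-shuffle permutes the 8 positions with cycle lengths [2, 6].
Every token is home exactly when every cycle has completed a whole number of laps, i.e. after lcm(2, 6) = 6 in-shuffles.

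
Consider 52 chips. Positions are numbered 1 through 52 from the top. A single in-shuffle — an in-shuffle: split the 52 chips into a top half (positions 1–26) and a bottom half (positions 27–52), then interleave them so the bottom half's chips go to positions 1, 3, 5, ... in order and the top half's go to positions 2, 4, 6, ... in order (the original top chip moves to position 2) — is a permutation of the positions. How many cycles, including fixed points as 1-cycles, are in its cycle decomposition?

Trace each unvisited position around until it returns:
(1 2 4 8 16 32 ... len 52)
1 cycle in total.

1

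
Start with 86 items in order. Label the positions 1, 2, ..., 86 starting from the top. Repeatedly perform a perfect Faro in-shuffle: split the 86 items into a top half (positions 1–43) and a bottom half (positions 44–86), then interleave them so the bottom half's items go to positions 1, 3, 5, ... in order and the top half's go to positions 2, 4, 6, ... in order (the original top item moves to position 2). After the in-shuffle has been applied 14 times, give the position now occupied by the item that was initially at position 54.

Track position through each in-shuffle: 54 → 21 → 42 → 84 → 81 → ... (continuing for 14 shuffles total) → 33.

33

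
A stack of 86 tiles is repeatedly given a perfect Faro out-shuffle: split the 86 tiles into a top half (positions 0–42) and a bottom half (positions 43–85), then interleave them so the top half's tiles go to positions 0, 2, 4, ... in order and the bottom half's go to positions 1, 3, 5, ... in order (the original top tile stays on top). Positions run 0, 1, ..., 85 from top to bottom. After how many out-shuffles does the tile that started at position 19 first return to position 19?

Follow position 19 under repeated out-shuffles:
19 → 38 → 76 → 67 → 49 → 13 → 26 → 52 → 19
It first returns after 8 out-shuffles.

8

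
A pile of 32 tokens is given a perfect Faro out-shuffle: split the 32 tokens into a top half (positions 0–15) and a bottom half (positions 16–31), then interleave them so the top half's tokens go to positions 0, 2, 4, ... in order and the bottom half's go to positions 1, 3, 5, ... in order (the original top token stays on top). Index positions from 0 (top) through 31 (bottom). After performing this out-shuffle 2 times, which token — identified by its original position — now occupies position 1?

Work backwards from position 1, undoing one out-shuffle at a time:
1 ← 16 ← 8
So the token now at position 1 started at position 8.

8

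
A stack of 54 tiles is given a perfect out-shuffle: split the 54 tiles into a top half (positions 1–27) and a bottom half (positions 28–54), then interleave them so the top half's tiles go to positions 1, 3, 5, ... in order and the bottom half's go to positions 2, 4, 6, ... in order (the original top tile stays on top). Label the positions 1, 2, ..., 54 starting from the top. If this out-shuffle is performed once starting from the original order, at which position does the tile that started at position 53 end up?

Track the tile's position through each out-shuffle:
53 → 52

52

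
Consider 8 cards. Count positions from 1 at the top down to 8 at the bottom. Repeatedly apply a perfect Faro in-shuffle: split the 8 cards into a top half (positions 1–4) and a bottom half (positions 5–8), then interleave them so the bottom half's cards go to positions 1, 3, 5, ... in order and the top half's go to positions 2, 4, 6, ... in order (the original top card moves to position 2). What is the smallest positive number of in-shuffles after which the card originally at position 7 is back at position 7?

Follow position 7 under repeated in-shuffles:
7 → 5 → 1 → 2 → 4 → 8 → 7
It first returns after 6 in-shuffles.

6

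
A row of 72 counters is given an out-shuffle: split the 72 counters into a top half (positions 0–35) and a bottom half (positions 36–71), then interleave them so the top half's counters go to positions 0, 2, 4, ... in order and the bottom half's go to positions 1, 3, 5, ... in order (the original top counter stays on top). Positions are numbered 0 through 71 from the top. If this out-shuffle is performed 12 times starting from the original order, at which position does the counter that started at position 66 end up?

39

Track the counter's position through each out-shuffle:
66 → 61 → 51 → 31 → 62 → 53 → 35 → 70 → 69 → 67 → 63 → 55 → 39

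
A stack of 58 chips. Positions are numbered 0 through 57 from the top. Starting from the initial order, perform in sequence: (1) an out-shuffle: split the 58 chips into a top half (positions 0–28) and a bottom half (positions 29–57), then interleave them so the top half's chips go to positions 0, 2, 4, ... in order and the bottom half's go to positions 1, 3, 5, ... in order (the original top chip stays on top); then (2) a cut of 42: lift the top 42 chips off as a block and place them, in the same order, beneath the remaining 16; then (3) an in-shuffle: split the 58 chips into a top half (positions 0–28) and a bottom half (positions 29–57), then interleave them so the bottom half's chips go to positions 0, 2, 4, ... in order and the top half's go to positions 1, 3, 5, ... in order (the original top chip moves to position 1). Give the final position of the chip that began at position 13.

Track the chip from position 13 forward through each operation:
  after op 1 (out-shuffle): 13 → 26
  after op 2 (cut 42): 26 → 42
  after op 3 (in-shuffle): 42 → 26

26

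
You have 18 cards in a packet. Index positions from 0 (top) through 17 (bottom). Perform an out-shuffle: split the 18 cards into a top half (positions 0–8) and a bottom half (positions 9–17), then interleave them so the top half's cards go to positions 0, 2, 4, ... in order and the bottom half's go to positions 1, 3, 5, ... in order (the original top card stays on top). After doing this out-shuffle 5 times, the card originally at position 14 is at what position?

6

Track the card's position through each out-shuffle:
14 → 11 → 5 → 10 → 3 → 6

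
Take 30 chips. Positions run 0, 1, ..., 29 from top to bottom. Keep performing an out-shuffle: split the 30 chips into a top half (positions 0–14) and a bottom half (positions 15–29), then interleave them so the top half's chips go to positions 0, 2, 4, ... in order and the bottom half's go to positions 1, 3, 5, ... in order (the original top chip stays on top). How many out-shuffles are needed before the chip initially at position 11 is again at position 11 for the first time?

28

Follow position 11 under repeated out-shuffles:
11 → 22 → 15 → 1 → 2 → 4 → 8 → 16 → ... → 11 (length 28)
It first returns after 28 out-shuffles.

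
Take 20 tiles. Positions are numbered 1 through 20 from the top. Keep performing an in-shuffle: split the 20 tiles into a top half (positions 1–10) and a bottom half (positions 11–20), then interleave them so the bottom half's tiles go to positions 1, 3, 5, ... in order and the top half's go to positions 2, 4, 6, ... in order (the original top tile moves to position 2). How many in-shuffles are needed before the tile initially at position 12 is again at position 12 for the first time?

3

Follow position 12 under repeated in-shuffles:
12 → 3 → 6 → 12
It first returns after 3 in-shuffles.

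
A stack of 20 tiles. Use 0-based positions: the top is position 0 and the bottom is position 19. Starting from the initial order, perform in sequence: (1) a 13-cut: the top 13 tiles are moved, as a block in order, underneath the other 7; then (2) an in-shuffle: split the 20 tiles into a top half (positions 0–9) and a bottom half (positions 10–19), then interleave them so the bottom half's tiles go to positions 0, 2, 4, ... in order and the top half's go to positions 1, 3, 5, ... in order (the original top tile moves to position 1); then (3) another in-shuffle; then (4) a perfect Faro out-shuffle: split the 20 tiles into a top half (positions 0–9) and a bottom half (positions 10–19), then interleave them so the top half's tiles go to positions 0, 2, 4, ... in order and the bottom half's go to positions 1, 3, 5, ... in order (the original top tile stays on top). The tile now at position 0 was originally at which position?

8

Undo the operations in reverse order, starting from position 0:
  undo op 4 (out-shuffle, from top half): 0 ← 0
  undo op 3 (in-shuffle, from bottom half): 0 ← 10
  undo op 2 (in-shuffle, from bottom half): 10 ← 15
  undo op 1 (cut 13): 15 ← 8
So the tile at position 0 came from original position 8.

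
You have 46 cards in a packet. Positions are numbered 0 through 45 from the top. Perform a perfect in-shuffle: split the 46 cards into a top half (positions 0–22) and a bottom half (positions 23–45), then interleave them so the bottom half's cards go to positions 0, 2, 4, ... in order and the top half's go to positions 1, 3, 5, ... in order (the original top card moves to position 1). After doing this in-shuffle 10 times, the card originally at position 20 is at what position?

24

Track the card's position through each in-shuffle:
20 → 41 → 36 → 26 → 6 → 13 → 27 → 8 → 17 → 35 → 24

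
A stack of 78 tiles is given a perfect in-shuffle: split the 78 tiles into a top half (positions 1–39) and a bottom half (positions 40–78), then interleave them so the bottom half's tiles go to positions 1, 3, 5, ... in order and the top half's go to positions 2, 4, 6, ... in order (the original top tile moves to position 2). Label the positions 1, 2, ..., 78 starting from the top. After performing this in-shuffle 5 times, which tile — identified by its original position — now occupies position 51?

9

Work backwards from position 51, undoing one in-shuffle at a time:
51 ← 65 ← 72 ← 36 ← 18 ← 9
So the tile now at position 51 started at position 9.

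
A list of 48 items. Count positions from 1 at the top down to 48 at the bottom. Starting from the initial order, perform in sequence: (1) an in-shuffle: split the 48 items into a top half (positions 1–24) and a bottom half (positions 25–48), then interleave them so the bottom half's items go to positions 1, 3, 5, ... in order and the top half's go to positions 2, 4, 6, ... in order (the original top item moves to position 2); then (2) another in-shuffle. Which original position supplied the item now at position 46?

36

Undo the operations in reverse order, starting from position 46:
  undo op 2 (in-shuffle, from top half): 46 ← 23
  undo op 1 (in-shuffle, from bottom half): 23 ← 36
So the item at position 46 came from original position 36.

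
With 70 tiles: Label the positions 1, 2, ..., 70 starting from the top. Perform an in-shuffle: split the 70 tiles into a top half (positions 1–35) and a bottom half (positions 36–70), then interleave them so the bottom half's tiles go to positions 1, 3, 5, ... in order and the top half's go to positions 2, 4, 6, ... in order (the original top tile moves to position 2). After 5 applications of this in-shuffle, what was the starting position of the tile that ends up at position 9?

38

Work backwards from position 9, undoing one in-shuffle at a time:
9 ← 40 ← 20 ← 10 ← 5 ← 38
So the tile now at position 9 started at position 38.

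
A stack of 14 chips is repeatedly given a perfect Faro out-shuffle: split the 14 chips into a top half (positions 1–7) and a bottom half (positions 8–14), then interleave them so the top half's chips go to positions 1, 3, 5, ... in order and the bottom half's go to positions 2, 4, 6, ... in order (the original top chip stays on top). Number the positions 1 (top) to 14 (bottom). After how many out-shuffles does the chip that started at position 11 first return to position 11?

12

Follow position 11 under repeated out-shuffles:
11 → 8 → 2 → 3 → 5 → 9 → 4 → 7 → 13 → 12 → 10 → 6 → 11
It first returns after 12 out-shuffles.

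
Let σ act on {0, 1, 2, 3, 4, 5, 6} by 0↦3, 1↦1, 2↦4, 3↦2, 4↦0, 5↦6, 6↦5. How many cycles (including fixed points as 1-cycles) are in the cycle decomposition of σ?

Cycle decomposition: (0 3 2 4) (1) (5 6).
3 cycles.

3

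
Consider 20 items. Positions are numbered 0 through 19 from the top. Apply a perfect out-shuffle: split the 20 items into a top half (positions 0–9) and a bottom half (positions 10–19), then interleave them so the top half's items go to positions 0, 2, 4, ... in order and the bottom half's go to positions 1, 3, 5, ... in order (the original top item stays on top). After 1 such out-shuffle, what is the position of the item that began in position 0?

0

Position 0 is a fixed point of every out-shuffle, so the item never moves.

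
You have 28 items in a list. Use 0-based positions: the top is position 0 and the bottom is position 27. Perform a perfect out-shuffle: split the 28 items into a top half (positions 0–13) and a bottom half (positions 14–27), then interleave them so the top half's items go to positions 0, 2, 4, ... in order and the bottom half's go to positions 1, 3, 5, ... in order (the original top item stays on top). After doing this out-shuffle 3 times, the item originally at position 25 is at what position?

Track the item's position through each out-shuffle:
25 → 23 → 19 → 11

11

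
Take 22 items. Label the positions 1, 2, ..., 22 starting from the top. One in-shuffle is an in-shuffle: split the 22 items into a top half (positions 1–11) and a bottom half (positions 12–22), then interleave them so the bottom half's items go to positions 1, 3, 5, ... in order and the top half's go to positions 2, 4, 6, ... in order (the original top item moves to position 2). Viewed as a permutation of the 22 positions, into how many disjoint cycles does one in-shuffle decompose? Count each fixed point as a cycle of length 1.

Trace each unvisited position around until it returns:
(1 2 4 8 16 9 ... len 11) (5 10 20 17 11 22 ... len 11)
2 cycles in total.

2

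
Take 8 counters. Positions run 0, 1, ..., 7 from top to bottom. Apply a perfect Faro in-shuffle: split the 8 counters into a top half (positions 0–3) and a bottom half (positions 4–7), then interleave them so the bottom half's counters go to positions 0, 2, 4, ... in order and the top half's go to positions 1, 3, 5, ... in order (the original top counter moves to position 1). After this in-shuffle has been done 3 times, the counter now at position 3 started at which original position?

4

Work backwards from position 3, undoing one in-shuffle at a time:
3 ← 1 ← 0 ← 4
So the counter now at position 3 started at position 4.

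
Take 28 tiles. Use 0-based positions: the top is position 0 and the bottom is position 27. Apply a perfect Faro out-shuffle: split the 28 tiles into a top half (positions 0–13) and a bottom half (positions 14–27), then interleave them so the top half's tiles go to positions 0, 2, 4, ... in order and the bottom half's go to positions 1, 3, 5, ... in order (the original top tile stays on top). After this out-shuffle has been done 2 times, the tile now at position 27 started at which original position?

Work backwards from position 27, undoing one out-shuffle at a time:
27 ← 27 ← 27
So the tile now at position 27 started at position 27.

27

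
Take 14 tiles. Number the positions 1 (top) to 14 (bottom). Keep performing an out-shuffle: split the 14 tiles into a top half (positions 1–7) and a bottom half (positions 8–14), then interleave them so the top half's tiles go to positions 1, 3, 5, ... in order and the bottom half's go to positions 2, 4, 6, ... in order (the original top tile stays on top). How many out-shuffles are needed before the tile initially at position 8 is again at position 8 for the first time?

12

Follow position 8 under repeated out-shuffles:
8 → 2 → 3 → 5 → 9 → 4 → 7 → 13 → 12 → 10 → 6 → 11 → 8
It first returns after 12 out-shuffles.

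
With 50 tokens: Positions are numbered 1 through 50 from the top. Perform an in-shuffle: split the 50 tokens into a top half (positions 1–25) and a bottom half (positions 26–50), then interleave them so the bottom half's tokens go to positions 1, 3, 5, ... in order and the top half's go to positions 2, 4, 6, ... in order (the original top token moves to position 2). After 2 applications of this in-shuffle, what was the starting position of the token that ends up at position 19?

43

Work backwards from position 19, undoing one in-shuffle at a time:
19 ← 35 ← 43
So the token now at position 19 started at position 43.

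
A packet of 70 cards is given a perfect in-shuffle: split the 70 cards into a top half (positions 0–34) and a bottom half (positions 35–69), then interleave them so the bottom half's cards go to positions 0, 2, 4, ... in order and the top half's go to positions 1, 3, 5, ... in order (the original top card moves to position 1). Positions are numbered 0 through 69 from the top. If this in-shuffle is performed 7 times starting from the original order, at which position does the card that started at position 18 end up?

17

Track the card's position through each in-shuffle:
18 → 37 → 4 → 9 → 19 → 39 → 8 → 17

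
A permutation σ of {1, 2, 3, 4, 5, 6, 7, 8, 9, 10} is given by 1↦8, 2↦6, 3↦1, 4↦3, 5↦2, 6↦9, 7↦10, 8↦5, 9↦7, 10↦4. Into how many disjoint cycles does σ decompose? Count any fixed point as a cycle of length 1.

Cycle decomposition: (1 8 5 2 6 9 7 10 4 3).
1 cycle.

1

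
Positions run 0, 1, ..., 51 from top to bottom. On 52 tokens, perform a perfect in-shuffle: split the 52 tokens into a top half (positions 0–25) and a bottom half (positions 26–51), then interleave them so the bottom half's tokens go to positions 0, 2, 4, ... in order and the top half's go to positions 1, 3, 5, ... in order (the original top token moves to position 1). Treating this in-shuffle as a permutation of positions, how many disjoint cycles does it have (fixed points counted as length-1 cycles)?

Trace each unvisited position around until it returns:
(0 1 3 7 15 31 ... len 52)
1 cycle in total.

1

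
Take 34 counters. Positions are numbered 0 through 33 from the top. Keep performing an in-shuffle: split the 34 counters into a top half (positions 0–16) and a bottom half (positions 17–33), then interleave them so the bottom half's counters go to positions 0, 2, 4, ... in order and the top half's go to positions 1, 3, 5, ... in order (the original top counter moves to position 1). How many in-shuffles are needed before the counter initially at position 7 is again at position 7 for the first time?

Follow position 7 under repeated in-shuffles:
7 → 15 → 31 → 28 → 22 → 10 → 21 → 8 → 17 → 0 → 1 → 3 → 7
It first returns after 12 in-shuffles.

12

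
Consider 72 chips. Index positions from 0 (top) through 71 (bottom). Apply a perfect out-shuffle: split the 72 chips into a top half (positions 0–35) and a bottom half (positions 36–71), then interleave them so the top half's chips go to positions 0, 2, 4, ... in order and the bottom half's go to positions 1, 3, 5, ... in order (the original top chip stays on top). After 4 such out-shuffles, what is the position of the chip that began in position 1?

Track the chip's position through each out-shuffle:
1 → 2 → 4 → 8 → 16

16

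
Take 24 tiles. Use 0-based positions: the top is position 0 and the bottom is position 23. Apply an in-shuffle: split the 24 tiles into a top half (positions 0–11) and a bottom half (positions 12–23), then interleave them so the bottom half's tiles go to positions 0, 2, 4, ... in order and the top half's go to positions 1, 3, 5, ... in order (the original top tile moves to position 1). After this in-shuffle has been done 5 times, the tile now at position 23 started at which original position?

6

Work backwards from position 23, undoing one in-shuffle at a time:
23 ← 11 ← 5 ← 2 ← 13 ← 6
So the tile now at position 23 started at position 6.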